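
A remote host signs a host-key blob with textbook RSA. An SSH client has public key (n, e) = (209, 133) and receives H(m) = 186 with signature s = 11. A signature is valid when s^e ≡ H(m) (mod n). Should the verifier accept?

reject

s^2 ≡ 11^2 = 121
s^4 ≡ 121^2 = 14641 ≡ 11
s^8 ≡ 11^2 = 121
s^16 ≡ 121^2 = 14641 ≡ 11
s^32 ≡ 11^2 = 121
s^64 ≡ 121^2 = 14641 ≡ 11
s^128 ≡ 11^2 = 121
133 = 128 + 4 + 1, so s^133 ≡ 121·11·11 ≡ 11 (mod 209)
11 ≠ 186, so verification fails.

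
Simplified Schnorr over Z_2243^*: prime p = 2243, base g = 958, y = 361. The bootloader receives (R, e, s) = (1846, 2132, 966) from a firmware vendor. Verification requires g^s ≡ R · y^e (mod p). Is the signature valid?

g^s mod p:
958^966 mod 2243 = 789
R · y^e mod p:
361^2132 mod 2243 = 2193
1846·2193 = 4048278 ≡ 1906 (mod 2243)
789 ≠ 1906; the check fails.

invalid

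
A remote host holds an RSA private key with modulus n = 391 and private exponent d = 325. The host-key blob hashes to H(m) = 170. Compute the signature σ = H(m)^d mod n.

187

(H(m))^2 ≡ 170^2 = 28900 ≡ 357
(H(m))^4 ≡ 357^2 = 127449 ≡ 374
(H(m))^8 ≡ 374^2 = 139876 ≡ 289
(H(m))^16 ≡ 289^2 = 83521 ≡ 238
(H(m))^32 ≡ 238^2 = 56644 ≡ 340
(H(m))^64 ≡ 340^2 = 115600 ≡ 255
(H(m))^128 ≡ 255^2 = 65025 ≡ 119
(H(m))^256 ≡ 119^2 = 14161 ≡ 85
325 = 256 + 64 + 4 + 1, so (H(m))^325 ≡ 85·255·374·170 ≡ 187 (mod 391)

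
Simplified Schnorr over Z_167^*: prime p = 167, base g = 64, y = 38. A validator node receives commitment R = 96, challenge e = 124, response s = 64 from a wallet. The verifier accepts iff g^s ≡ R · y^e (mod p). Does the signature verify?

g^s mod p:
64^2 = 4096 ≡ 88
64^4 ≡ 88^2 = 7744 ≡ 62
64^8 ≡ 62^2 = 3844 ≡ 3
64^16 ≡ 3^2 = 9
64^32 ≡ 9^2 = 81
64^64 ≡ 81^2 = 6561 ≡ 48
R · y^e mod p:
38^2 = 1444 ≡ 108
38^4 ≡ 108^2 = 11664 ≡ 141
38^8 ≡ 141^2 = 19881 ≡ 8
38^16 ≡ 8^2 = 64
38^32 ≡ 64^2 = 4096 ≡ 88
38^64 ≡ 88^2 = 7744 ≡ 62
124 = 64 + 32 + 16 + 8 + 4, so 38^124 ≡ 62·88·64·8·141 ≡ 32 (mod 167)
96·32 = 3072 ≡ 66 (mod 167)
48 ≠ 66; the check fails.

does not verify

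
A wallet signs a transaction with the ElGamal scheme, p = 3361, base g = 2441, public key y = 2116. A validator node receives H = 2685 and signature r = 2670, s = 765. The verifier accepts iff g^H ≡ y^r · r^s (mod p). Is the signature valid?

invalid

Left side g^H mod p:
2441^2 = 5958481 ≡ 2789
2441^4 ≡ 2789^2 = 7778521 ≡ 1167
2441^8 ≡ 1167^2 = 1361889 ≡ 684
2441^16 ≡ 684^2 = 467856 ≡ 677
2441^32 ≡ 677^2 = 458329 ≡ 1233
2441^64 ≡ 1233^2 = 1520289 ≡ 1117
2441^128 ≡ 1117^2 = 1247689 ≡ 758
2441^256 ≡ 758^2 = 574564 ≡ 3194
2441^512 ≡ 3194^2 = 10201636 ≡ 1001
2441^1024 ≡ 1001^2 = 1002001 ≡ 423
2441^2048 ≡ 423^2 = 178929 ≡ 796
2685 = 2048 + 512 + 64 + 32 + 16 + 8 + 4 + 1, so 2441^2685 ≡ 796·1001·1117·1233·677·684·1167·2441 ≡ 2704 (mod 3361)
Right side y^r · r^s mod p:
2116^2 = 4477456 ≡ 604
2116^4 ≡ 604^2 = 364816 ≡ 1828
2116^8 ≡ 1828^2 = 3341584 ≡ 750
2116^16 ≡ 750^2 = 562500 ≡ 1213
2116^32 ≡ 1213^2 = 1471369 ≡ 2612
2116^64 ≡ 2612^2 = 6822544 ≡ 3075
2116^128 ≡ 3075^2 = 9455625 ≡ 1132
2116^256 ≡ 1132^2 = 1281424 ≡ 883
2116^512 ≡ 883^2 = 779689 ≡ 3298
2116^1024 ≡ 3298^2 = 10876804 ≡ 608
2116^2048 ≡ 608^2 = 369664 ≡ 3315
2670 = 2048 + 512 + 64 + 32 + 8 + 4 + 2, so 2116^2670 ≡ 3315·3298·3075·2612·750·1828·604 ≡ 2626 (mod 3361)
2670^2 = 7128900 ≡ 219
2670^4 ≡ 219^2 = 47961 ≡ 907
2670^8 ≡ 907^2 = 822649 ≡ 2565
2670^16 ≡ 2565^2 = 6579225 ≡ 1748
2670^32 ≡ 1748^2 = 3055504 ≡ 355
2670^64 ≡ 355^2 = 126025 ≡ 1668
2670^128 ≡ 1668^2 = 2782224 ≡ 2677
2670^256 ≡ 2677^2 = 7166329 ≡ 677
2670^512 ≡ 677^2 = 458329 ≡ 1233
765 = 512 + 128 + 64 + 32 + 16 + 8 + 4 + 1, so 2670^765 ≡ 1233·2677·1668·355·1748·2565·907·2670 ≡ 1466 (mod 3361)
2626·1466 = 3849716 ≡ 1371 (mod 3361)
2704 ≠ 1371, so verification fails.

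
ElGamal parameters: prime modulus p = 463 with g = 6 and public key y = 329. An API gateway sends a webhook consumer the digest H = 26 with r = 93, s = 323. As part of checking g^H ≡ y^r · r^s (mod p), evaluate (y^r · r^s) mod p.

Squares mod 463: 329^1≡329, 329^2≡362, 329^4≡15, 329^8≡225, 329^16≡158, 329^32≡425, 329^64≡55
93 = 64 + 16 + 8 + 4 + 1, so 329^93 ≡ 55·158·225·15·329 ≡ 305 (mod 463)
Squares mod 463: 93^1≡93, 93^2≡315, 93^4≡143, 93^8≡77, 93^16≡373, 93^32≡229, 93^64≡122, 93^128≡68, 93^256≡457
323 = 256 + 64 + 2 + 1, so 93^323 ≡ 457·122·315·93 ≡ 368 (mod 463)
y^r · r^s ≡ 305·368 = 112240 ≡ 194 (mod 463)

194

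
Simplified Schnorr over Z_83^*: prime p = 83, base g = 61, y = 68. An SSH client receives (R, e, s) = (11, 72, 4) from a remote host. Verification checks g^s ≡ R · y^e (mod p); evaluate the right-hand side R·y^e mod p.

Squares mod 83: 68^1≡68, 68^2≡59, 68^4≡78, 68^8≡25, 68^16≡44, 68^32≡27, 68^64≡65
72 = 64 + 8, so 68^72 ≡ 65·25 ≡ 48 (mod 83)
R · y^e ≡ 11·48 = 528 ≡ 30 (mod 83)

30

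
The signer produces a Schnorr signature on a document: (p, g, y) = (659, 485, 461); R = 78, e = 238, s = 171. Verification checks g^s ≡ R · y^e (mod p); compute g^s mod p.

218

485^2 = 235225 ≡ 621
485^4 ≡ 621^2 = 385641 ≡ 126
485^8 ≡ 126^2 = 15876 ≡ 60
485^16 ≡ 60^2 = 3600 ≡ 305
485^32 ≡ 305^2 = 93025 ≡ 106
485^64 ≡ 106^2 = 11236 ≡ 33
485^128 ≡ 33^2 = 1089 ≡ 430
171 = 128 + 32 + 8 + 2 + 1, so 485^171 ≡ 430·106·60·621·485 ≡ 218 (mod 659)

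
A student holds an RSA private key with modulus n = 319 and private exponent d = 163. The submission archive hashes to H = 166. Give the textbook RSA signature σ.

H^2 ≡ 166^2 = 27556 ≡ 122
H^4 ≡ 122^2 = 14884 ≡ 210
H^8 ≡ 210^2 = 44100 ≡ 78
H^16 ≡ 78^2 = 6084 ≡ 23
H^32 ≡ 23^2 = 529 ≡ 210
H^64 ≡ 210^2 = 44100 ≡ 78
H^128 ≡ 78^2 = 6084 ≡ 23
163 = 128 + 32 + 2 + 1, so H^163 ≡ 23·210·122·166 ≡ 276 (mod 319)

276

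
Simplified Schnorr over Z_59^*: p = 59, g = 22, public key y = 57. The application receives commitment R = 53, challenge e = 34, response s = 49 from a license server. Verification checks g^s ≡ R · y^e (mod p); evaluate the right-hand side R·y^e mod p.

15

Squares mod 59: 57^1≡57, 57^2≡4, 57^4≡16, 57^8≡20, 57^16≡46, 57^32≡51
34 = 32 + 2, so 57^34 ≡ 51·4 ≡ 27 (mod 59)
R · y^e ≡ 53·27 = 1431 ≡ 15 (mod 59)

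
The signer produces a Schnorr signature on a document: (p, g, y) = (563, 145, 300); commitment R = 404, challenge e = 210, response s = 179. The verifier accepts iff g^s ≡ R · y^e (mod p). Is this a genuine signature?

forged

g^s mod p:
145^2 = 21025 ≡ 194
145^4 ≡ 194^2 = 37636 ≡ 478
145^8 ≡ 478^2 = 228484 ≡ 469
145^16 ≡ 469^2 = 219961 ≡ 391
145^32 ≡ 391^2 = 152881 ≡ 308
145^64 ≡ 308^2 = 94864 ≡ 280
145^128 ≡ 280^2 = 78400 ≡ 143
179 = 128 + 32 + 16 + 2 + 1, so 145^179 ≡ 143·308·391·194·145 ≡ 178 (mod 563)
R · y^e mod p:
300^2 = 90000 ≡ 483
300^4 ≡ 483^2 = 233289 ≡ 207
300^8 ≡ 207^2 = 42849 ≡ 61
300^16 ≡ 61^2 = 3721 ≡ 343
300^32 ≡ 343^2 = 117649 ≡ 545
300^64 ≡ 545^2 = 297025 ≡ 324
300^128 ≡ 324^2 = 104976 ≡ 258
210 = 128 + 64 + 16 + 2, so 300^210 ≡ 258·324·343·483 ≡ 549 (mod 563)
404·549 = 221796 ≡ 537 (mod 563)
178 ≠ 537; the check fails.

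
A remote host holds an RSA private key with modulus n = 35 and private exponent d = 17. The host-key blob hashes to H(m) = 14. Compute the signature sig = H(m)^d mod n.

(H(m))^17 mod 35 = 14

14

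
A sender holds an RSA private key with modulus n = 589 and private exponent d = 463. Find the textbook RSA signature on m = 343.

39

m^2 ≡ 343^2 = 117649 ≡ 438
m^4 ≡ 438^2 = 191844 ≡ 419
m^8 ≡ 419^2 = 175561 ≡ 39
m^16 ≡ 39^2 = 1521 ≡ 343
m^32 ≡ 343^2 = 117649 ≡ 438
m^64 ≡ 438^2 = 191844 ≡ 419
m^128 ≡ 419^2 = 175561 ≡ 39
m^256 ≡ 39^2 = 1521 ≡ 343
463 = 256 + 128 + 64 + 8 + 4 + 2 + 1, so m^463 ≡ 343·39·419·39·419·438·343 ≡ 39 (mod 589)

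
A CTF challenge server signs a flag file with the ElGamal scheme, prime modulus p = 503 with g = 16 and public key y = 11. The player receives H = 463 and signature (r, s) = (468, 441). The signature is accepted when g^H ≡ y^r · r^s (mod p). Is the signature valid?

invalid

Left side g^H mod p:
16^2 = 256
16^4 ≡ 256^2 = 65536 ≡ 146
16^8 ≡ 146^2 = 21316 ≡ 190
16^16 ≡ 190^2 = 36100 ≡ 387
16^32 ≡ 387^2 = 149769 ≡ 378
16^64 ≡ 378^2 = 142884 ≡ 32
16^128 ≡ 32^2 = 1024 ≡ 18
16^256 ≡ 18^2 = 324
463 = 256 + 128 + 64 + 8 + 4 + 2 + 1, so 16^463 ≡ 324·18·32·190·146·256·16 ≡ 46 (mod 503)
Right side y^r · r^s mod p:
11^2 = 121
11^4 ≡ 121^2 = 14641 ≡ 54
11^8 ≡ 54^2 = 2916 ≡ 401
11^16 ≡ 401^2 = 160801 ≡ 344
11^32 ≡ 344^2 = 118336 ≡ 131
11^64 ≡ 131^2 = 17161 ≡ 59
11^128 ≡ 59^2 = 3481 ≡ 463
11^256 ≡ 463^2 = 214369 ≡ 91
468 = 256 + 128 + 64 + 16 + 4, so 11^468 ≡ 91·463·59·344·54 ≡ 271 (mod 503)
468^2 = 219024 ≡ 219
468^4 ≡ 219^2 = 47961 ≡ 176
468^8 ≡ 176^2 = 30976 ≡ 293
468^16 ≡ 293^2 = 85849 ≡ 339
468^32 ≡ 339^2 = 114921 ≡ 237
468^64 ≡ 237^2 = 56169 ≡ 336
468^128 ≡ 336^2 = 112896 ≡ 224
468^256 ≡ 224^2 = 50176 ≡ 379
441 = 256 + 128 + 32 + 16 + 8 + 1, so 468^441 ≡ 379·224·237·339·293·468 ≡ 323 (mod 503)
271·323 = 87533 ≡ 11 (mod 503)
46 ≠ 11, so verification fails.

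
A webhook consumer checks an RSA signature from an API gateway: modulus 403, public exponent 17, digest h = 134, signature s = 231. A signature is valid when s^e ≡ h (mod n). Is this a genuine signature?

genuine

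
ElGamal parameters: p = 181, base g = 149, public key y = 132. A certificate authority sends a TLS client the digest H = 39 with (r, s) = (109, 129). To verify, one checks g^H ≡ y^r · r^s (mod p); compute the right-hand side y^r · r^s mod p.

174

132^2 = 17424 ≡ 48
132^4 ≡ 48^2 = 2304 ≡ 132
132^8 ≡ 132^2 = 17424 ≡ 48
132^16 ≡ 48^2 = 2304 ≡ 132
132^32 ≡ 132^2 = 17424 ≡ 48
132^64 ≡ 48^2 = 2304 ≡ 132
109 = 64 + 32 + 8 + 4 + 1, so 132^109 ≡ 132·48·48·132·132 ≡ 132 (mod 181)
109^2 = 11881 ≡ 116
109^4 ≡ 116^2 = 13456 ≡ 62
109^8 ≡ 62^2 = 3844 ≡ 43
109^16 ≡ 43^2 = 1849 ≡ 39
109^32 ≡ 39^2 = 1521 ≡ 73
109^64 ≡ 73^2 = 5329 ≡ 80
109^128 ≡ 80^2 = 6400 ≡ 65
129 = 128 + 1, so 109^129 ≡ 65·109 ≡ 26 (mod 181)
y^r · r^s ≡ 132·26 = 3432 ≡ 174 (mod 181)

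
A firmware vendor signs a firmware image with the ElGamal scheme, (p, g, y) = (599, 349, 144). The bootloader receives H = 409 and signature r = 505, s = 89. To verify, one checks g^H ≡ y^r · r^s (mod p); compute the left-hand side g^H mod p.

349^2 = 121801 ≡ 204
349^4 ≡ 204^2 = 41616 ≡ 285
349^8 ≡ 285^2 = 81225 ≡ 360
349^16 ≡ 360^2 = 129600 ≡ 216
349^32 ≡ 216^2 = 46656 ≡ 533
349^64 ≡ 533^2 = 284089 ≡ 163
349^128 ≡ 163^2 = 26569 ≡ 213
349^256 ≡ 213^2 = 45369 ≡ 444
409 = 256 + 128 + 16 + 8 + 1, so 349^409 ≡ 444·213·216·360·349 ≡ 186 (mod 599)

186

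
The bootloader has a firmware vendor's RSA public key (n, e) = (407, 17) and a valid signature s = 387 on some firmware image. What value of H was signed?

161

s^2 ≡ 387^2 = 149769 ≡ 400
s^4 ≡ 400^2 = 160000 ≡ 49
s^8 ≡ 49^2 = 2401 ≡ 366
s^16 ≡ 366^2 = 133956 ≡ 53
17 = 16 + 1, so s^17 ≡ 53·387 ≡ 161 (mod 407)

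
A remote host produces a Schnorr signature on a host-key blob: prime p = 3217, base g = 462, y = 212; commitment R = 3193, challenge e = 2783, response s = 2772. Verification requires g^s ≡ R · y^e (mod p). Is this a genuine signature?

forged

g^s mod p:
Squares mod 3217: 462^1≡462, 462^2≡1122, 462^4≡1037, 462^8≡891, 462^16≡2499, 462^32≡804, 462^64≡3016, 462^128≡1797, 462^256≡2558, 462^512≡3203, 462^1024≡196, 462^2048≡3029
2772 = 2048 + 512 + 128 + 64 + 16 + 4, so 462^2772 ≡ 3029·3203·1797·3016·2499·1037 ≡ 1331 (mod 3217)
R · y^e mod p:
Squares mod 3217: 212^1≡212, 212^2≡3123, 212^4≡2402, 212^8≡1523, 212^16≡72, 212^32≡1967, 212^64≡2255, 212^128≡2165, 212^256≡56, 212^512≡3136, 212^1024≡127, 212^2048≡44
2783 = 2048 + 512 + 128 + 64 + 16 + 8 + 4 + 2 + 1, so 212^2783 ≡ 44·3136·2165·2255·72·1523·2402·3123·212 ≡ 1798 (mod 3217)
3193·1798 = 5741014 ≡ 1886 (mod 3217)
1331 ≠ 1886; the check fails.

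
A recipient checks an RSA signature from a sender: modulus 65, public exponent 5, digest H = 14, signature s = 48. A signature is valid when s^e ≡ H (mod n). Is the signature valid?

invalid

s^2 ≡ 48^2 = 2304 ≡ 29
s^4 ≡ 29^2 = 841 ≡ 61
5 = 4 + 1, so s^5 ≡ 61·48 ≡ 3 (mod 65)
s^5 mod 65 = 3, but H = 14.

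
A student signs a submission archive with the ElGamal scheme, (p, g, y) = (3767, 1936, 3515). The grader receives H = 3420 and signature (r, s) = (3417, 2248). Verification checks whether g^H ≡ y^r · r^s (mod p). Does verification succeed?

Left side g^H mod p:
Squares mod 3767: 1936^1≡1936, 1936^2≡3698, 1936^4≡994, 1936^8≡1082, 1936^16≡2954, 1936^32≡1744, 1936^64≡1567, 1936^128≡3172, 1936^256≡3694, 1936^512≡1562, 1936^1024≡2595, 1936^2048≡2396
3420 = 2048 + 1024 + 256 + 64 + 16 + 8 + 4, so 1936^3420 ≡ 2396·2595·3694·1567·2954·1082·994 ≡ 1378 (mod 3767)
Right side y^r · r^s mod p:
Squares mod 3767: 3515^1≡3515, 3515^2≡3232, 3515^4≡3700, 3515^8≡722, 3515^16≡1438, 3515^32≡3528, 3515^64≡616, 3515^128≡2756, 3515^256≡1264, 3515^512≡488, 3515^1024≡823, 3515^2048≡3036
3417 = 2048 + 1024 + 256 + 64 + 16 + 8 + 1, so 3515^3417 ≡ 3036·823·1264·616·1438·722·3515 ≡ 3136 (mod 3767)
Squares mod 3767: 3417^1≡3417, 3417^2≡1956, 3417^4≡2431, 3417^8≡3105, 3417^16≡1272, 3417^32≡1941, 3417^64≡481, 3417^128≡1574, 3417^256≡2557, 3417^512≡2504, 3417^1024≡1728, 3417^2048≡2520
2248 = 2048 + 128 + 64 + 8, so 3417^2248 ≡ 2520·1574·481·3105 ≡ 1944 (mod 3767)
3136·1944 = 6096384 ≡ 1378 (mod 3767)
1378 ≡ 1378 (mod 3767), so the signature is genuine.

passes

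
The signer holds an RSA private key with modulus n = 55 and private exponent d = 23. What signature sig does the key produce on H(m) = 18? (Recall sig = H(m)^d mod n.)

Squares mod 55: (H(m))^1≡18, (H(m))^2≡49, (H(m))^4≡36, (H(m))^8≡31, (H(m))^16≡26
23 = 16 + 4 + 2 + 1, so (H(m))^23 ≡ 26·36·49·18 ≡ 2 (mod 55)

2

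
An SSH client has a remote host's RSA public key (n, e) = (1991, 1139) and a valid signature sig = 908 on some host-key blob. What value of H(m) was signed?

sig^2 ≡ 908^2 = 824464 ≡ 190
sig^4 ≡ 190^2 = 36100 ≡ 262
sig^8 ≡ 262^2 = 68644 ≡ 950
sig^16 ≡ 950^2 = 902500 ≡ 577
sig^32 ≡ 577^2 = 332929 ≡ 432
sig^64 ≡ 432^2 = 186624 ≡ 1461
sig^128 ≡ 1461^2 = 2134521 ≡ 169
sig^256 ≡ 169^2 = 28561 ≡ 687
sig^512 ≡ 687^2 = 471969 ≡ 102
sig^1024 ≡ 102^2 = 10404 ≡ 449
1139 = 1024 + 64 + 32 + 16 + 2 + 1, so sig^1139 ≡ 449·1461·432·577·190·908 ≡ 1311 (mod 1991)

1311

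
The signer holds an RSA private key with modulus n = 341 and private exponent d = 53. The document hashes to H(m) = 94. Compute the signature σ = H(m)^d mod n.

(H(m))^53 mod 341 = 249

249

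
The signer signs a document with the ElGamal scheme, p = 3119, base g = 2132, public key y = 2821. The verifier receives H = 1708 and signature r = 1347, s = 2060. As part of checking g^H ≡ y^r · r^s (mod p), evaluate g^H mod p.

2132^1708 mod 3119 = 2189

2189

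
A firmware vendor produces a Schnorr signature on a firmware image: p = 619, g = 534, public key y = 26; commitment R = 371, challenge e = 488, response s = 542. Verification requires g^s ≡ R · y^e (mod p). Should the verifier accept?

accept

g^s mod p:
Squares mod 619: 534^1≡534, 534^2≡416, 534^4≡355, 534^8≡368, 534^16≡482, 534^32≡199, 534^64≡604, 534^128≡225, 534^256≡486, 534^512≡357
542 = 512 + 16 + 8 + 4 + 2, so 534^542 ≡ 357·482·368·355·416 ≡ 205 (mod 619)
R · y^e mod p:
Squares mod 619: 26^1≡26, 26^2≡57, 26^4≡154, 26^8≡194, 26^16≡496, 26^32≡273, 26^64≡249, 26^128≡101, 26^256≡297
488 = 256 + 128 + 64 + 32 + 8, so 26^488 ≡ 297·101·249·273·194 ≡ 416 (mod 619)
371·416 = 154336 ≡ 205 (mod 619)
205 ≡ 205 (mod 619); signature holds.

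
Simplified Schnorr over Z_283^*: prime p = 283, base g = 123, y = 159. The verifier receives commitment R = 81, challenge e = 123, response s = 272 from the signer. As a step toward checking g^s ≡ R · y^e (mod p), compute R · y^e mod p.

99

159^2 = 25281 ≡ 94
159^4 ≡ 94^2 = 8836 ≡ 63
159^8 ≡ 63^2 = 3969 ≡ 7
159^16 ≡ 7^2 = 49
159^32 ≡ 49^2 = 2401 ≡ 137
159^64 ≡ 137^2 = 18769 ≡ 91
123 = 64 + 32 + 16 + 8 + 2 + 1, so 159^123 ≡ 91·137·49·7·94·159 ≡ 127 (mod 283)
R · y^e ≡ 81·127 = 10287 ≡ 99 (mod 283)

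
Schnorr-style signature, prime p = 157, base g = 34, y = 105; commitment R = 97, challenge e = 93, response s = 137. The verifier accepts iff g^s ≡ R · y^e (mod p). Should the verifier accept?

accept

g^s mod p:
34^2 = 1156 ≡ 57
34^4 ≡ 57^2 = 3249 ≡ 109
34^8 ≡ 109^2 = 11881 ≡ 106
34^16 ≡ 106^2 = 11236 ≡ 89
34^32 ≡ 89^2 = 7921 ≡ 71
34^64 ≡ 71^2 = 5041 ≡ 17
34^128 ≡ 17^2 = 289 ≡ 132
137 = 128 + 8 + 1, so 34^137 ≡ 132·106·34 ≡ 18 (mod 157)
R · y^e mod p:
105^2 = 11025 ≡ 35
105^4 ≡ 35^2 = 1225 ≡ 126
105^8 ≡ 126^2 = 15876 ≡ 19
105^16 ≡ 19^2 = 361 ≡ 47
105^32 ≡ 47^2 = 2209 ≡ 11
105^64 ≡ 11^2 = 121
93 = 64 + 16 + 8 + 4 + 1, so 105^93 ≡ 121·47·19·126·105 ≡ 141 (mod 157)
97·141 = 13677 ≡ 18 (mod 157)
18 ≡ 18 (mod 157); signature holds.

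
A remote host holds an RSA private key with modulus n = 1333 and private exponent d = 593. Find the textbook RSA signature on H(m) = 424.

(H(m))^593 mod 1333 = 265

265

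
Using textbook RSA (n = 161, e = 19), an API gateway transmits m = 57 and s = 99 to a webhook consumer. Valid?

yes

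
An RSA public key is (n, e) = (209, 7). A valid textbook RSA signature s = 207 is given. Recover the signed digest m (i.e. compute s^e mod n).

81

s^7 mod 209 = 81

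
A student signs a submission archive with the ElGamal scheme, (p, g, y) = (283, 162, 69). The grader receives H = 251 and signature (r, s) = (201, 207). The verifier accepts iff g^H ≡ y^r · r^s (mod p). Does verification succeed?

Left side g^H mod p:
162^2 = 26244 ≡ 208
162^4 ≡ 208^2 = 43264 ≡ 248
162^8 ≡ 248^2 = 61504 ≡ 93
162^16 ≡ 93^2 = 8649 ≡ 159
162^32 ≡ 159^2 = 25281 ≡ 94
162^64 ≡ 94^2 = 8836 ≡ 63
162^128 ≡ 63^2 = 3969 ≡ 7
251 = 128 + 64 + 32 + 16 + 8 + 2 + 1, so 162^251 ≡ 7·63·94·159·93·208·162 ≡ 80 (mod 283)
Right side y^r · r^s mod p:
69^2 = 4761 ≡ 233
69^4 ≡ 233^2 = 54289 ≡ 236
69^8 ≡ 236^2 = 55696 ≡ 228
69^16 ≡ 228^2 = 51984 ≡ 195
69^32 ≡ 195^2 = 38025 ≡ 103
69^64 ≡ 103^2 = 10609 ≡ 138
69^128 ≡ 138^2 = 19044 ≡ 83
201 = 128 + 64 + 8 + 1, so 69^201 ≡ 83·138·228·69 ≡ 21 (mod 283)
201^2 = 40401 ≡ 215
201^4 ≡ 215^2 = 46225 ≡ 96
201^8 ≡ 96^2 = 9216 ≡ 160
201^16 ≡ 160^2 = 25600 ≡ 130
201^32 ≡ 130^2 = 16900 ≡ 203
201^64 ≡ 203^2 = 41209 ≡ 174
201^128 ≡ 174^2 = 30276 ≡ 278
207 = 128 + 64 + 8 + 4 + 2 + 1, so 201^207 ≡ 278·174·160·96·215·201 ≡ 54 (mod 283)
21·54 = 1134 ≡ 2 (mod 283)
80 ≠ 2, so verification fails.

fails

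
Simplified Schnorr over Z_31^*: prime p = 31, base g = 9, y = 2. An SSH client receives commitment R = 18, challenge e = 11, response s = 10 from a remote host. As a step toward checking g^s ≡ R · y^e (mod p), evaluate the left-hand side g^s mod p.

9^2 = 81 ≡ 19
9^4 ≡ 19^2 = 361 ≡ 20
9^8 ≡ 20^2 = 400 ≡ 28
10 = 8 + 2, so 9^10 ≡ 28·19 ≡ 5 (mod 31)

5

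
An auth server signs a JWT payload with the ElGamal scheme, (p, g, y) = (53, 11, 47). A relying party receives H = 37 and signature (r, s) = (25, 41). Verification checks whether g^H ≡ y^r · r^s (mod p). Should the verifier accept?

accept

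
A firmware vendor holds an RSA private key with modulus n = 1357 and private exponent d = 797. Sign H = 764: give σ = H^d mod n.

H^2 ≡ 764^2 = 583696 ≡ 186
H^4 ≡ 186^2 = 34596 ≡ 671
H^8 ≡ 671^2 = 450241 ≡ 1074
H^16 ≡ 1074^2 = 1153476 ≡ 26
H^32 ≡ 26^2 = 676
H^64 ≡ 676^2 = 456976 ≡ 1024
H^128 ≡ 1024^2 = 1048576 ≡ 972
H^256 ≡ 972^2 = 944784 ≡ 312
H^512 ≡ 312^2 = 97344 ≡ 997
797 = 512 + 256 + 16 + 8 + 4 + 1, so H^797 ≡ 997·312·26·1074·671·764 ≡ 43 (mod 1357)

43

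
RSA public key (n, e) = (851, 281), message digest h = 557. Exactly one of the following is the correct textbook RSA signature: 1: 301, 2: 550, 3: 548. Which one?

Candidate 1: Squares mod 851: 301^1≡301, 301^2≡395, 301^4≡292, 301^8≡164, 301^16≡515, 301^32≡564, 301^64≡673, 301^128≡197, 301^256≡514; 281 = 256 + 16 + 8 + 1, so 301^281 ≡ 514·515·164·301 ≡ 294 (mod 851)
Candidate 2: Squares mod 851: 550^1≡550, 550^2≡395, 550^4≡292, 550^8≡164, 550^16≡515, 550^32≡564, 550^64≡673, 550^128≡197, 550^256≡514; 281 = 256 + 16 + 8 + 1, so 550^281 ≡ 514·515·164·550 ≡ 557 (mod 851)
  → matches h = 557
Candidate 3: Squares mod 851: 548^1≡548, 548^2≡752, 548^4≡440, 548^8≡423, 548^16≡219, 548^32≡305, 548^64≡266, 548^128≡123, 548^256≡662; 281 = 256 + 16 + 8 + 1, so 548^281 ≡ 662·219·423·548 ≡ 136 (mod 851)

2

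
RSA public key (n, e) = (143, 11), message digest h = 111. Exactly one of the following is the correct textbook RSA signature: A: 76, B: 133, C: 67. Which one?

C

Candidate A: Squares mod 143: 76^1≡76, 76^2≡56, 76^4≡133, 76^8≡100; 11 = 8 + 2 + 1, so 76^11 ≡ 100·56·76 ≡ 32 (mod 143)
Candidate B: Squares mod 143: 133^1≡133, 133^2≡100, 133^4≡133, 133^8≡100; 11 = 8 + 2 + 1, so 133^11 ≡ 100·100·133 ≡ 100 (mod 143)
Candidate C: Squares mod 143: 67^1≡67, 67^2≡56, 67^4≡133, 67^8≡100; 11 = 8 + 2 + 1, so 67^11 ≡ 100·56·67 ≡ 111 (mod 143)
  → matches h = 111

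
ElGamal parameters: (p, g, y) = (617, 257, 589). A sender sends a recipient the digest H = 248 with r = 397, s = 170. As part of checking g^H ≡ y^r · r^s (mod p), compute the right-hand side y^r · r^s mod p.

585

Squares mod 617: 589^1≡589, 589^2≡167, 589^4≡124, 589^8≡568, 589^16≡550, 589^32≡170, 589^64≡518, 589^128≡546, 589^256≡105
397 = 256 + 128 + 8 + 4 + 1, so 589^397 ≡ 105·546·568·124·589 ≡ 343 (mod 617)
Squares mod 617: 397^1≡397, 397^2≡274, 397^4≡419, 397^8≡333, 397^16≡446, 397^32≡242, 397^64≡566, 397^128≡133
170 = 128 + 32 + 8 + 2, so 397^170 ≡ 133·242·333·274 ≡ 473 (mod 617)
y^r · r^s ≡ 343·473 = 162239 ≡ 585 (mod 617)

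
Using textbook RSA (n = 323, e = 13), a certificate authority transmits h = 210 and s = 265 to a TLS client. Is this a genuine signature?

Squares mod 323: s^1≡265, s^2≡134, s^4≡191, s^8≡305
13 = 8 + 4 + 1, so s^13 ≡ 305·191·265 ≡ 113 (mod 323)
The recovered value 113 does not match the digest 210.

forged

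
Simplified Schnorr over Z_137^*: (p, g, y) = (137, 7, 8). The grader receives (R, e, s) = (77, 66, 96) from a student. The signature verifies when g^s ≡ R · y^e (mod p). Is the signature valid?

g^s mod p:
Squares mod 137: 7^1≡7, 7^2≡49, 7^4≡72, 7^8≡115, 7^16≡73, 7^32≡123, 7^64≡59
96 = 64 + 32, so 7^96 ≡ 59·123 ≡ 133 (mod 137)
R · y^e mod p:
Squares mod 137: 8^1≡8, 8^2≡64, 8^4≡123, 8^8≡59, 8^16≡56, 8^32≡122, 8^64≡88
66 = 64 + 2, so 8^66 ≡ 88·64 ≡ 15 (mod 137)
77·15 = 1155 ≡ 59 (mod 137)
133 ≠ 59; the check fails.

invalid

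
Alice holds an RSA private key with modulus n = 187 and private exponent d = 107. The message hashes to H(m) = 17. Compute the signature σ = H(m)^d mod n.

85

(H(m))^2 ≡ 17^2 = 289 ≡ 102
(H(m))^4 ≡ 102^2 = 10404 ≡ 119
(H(m))^8 ≡ 119^2 = 14161 ≡ 136
(H(m))^16 ≡ 136^2 = 18496 ≡ 170
(H(m))^32 ≡ 170^2 = 28900 ≡ 102
(H(m))^64 ≡ 102^2 = 10404 ≡ 119
107 = 64 + 32 + 8 + 2 + 1, so (H(m))^107 ≡ 119·102·136·102·17 ≡ 85 (mod 187)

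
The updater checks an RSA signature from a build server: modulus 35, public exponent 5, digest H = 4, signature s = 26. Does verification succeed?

fails

Squares mod 35: s^1≡26, s^2≡11, s^4≡16
5 = 4 + 1, so s^5 ≡ 16·26 ≡ 31 (mod 35)
s^5 mod 35 = 31, but H = 4.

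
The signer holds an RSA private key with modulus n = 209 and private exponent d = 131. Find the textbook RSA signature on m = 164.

65

Squares mod 209: m^1≡164, m^2≡144, m^4≡45, m^8≡144, m^16≡45, m^32≡144, m^64≡45, m^128≡144
131 = 128 + 2 + 1, so m^131 ≡ 144·144·164 ≡ 65 (mod 209)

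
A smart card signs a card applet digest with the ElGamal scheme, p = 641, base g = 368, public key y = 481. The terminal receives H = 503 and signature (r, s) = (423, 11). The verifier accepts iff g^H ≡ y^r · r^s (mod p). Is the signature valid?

valid

Left side g^H mod p:
368^2 = 135424 ≡ 173
368^4 ≡ 173^2 = 29929 ≡ 443
368^8 ≡ 443^2 = 196249 ≡ 103
368^16 ≡ 103^2 = 10609 ≡ 353
368^32 ≡ 353^2 = 124609 ≡ 255
368^64 ≡ 255^2 = 65025 ≡ 284
368^128 ≡ 284^2 = 80656 ≡ 531
368^256 ≡ 531^2 = 281961 ≡ 562
503 = 256 + 128 + 64 + 32 + 16 + 4 + 2 + 1, so 368^503 ≡ 562·531·284·255·353·443·173·368 ≡ 179 (mod 641)
Right side y^r · r^s mod p:
481^2 = 231361 ≡ 601
481^4 ≡ 601^2 = 361201 ≡ 318
481^8 ≡ 318^2 = 101124 ≡ 487
481^16 ≡ 487^2 = 237169 ≡ 640
481^32 ≡ 640^2 = 409600 ≡ 1
481^64 ≡ 1^2 = 1
481^128 ≡ 1^2 = 1
481^256 ≡ 1^2 = 1
423 = 256 + 128 + 32 + 4 + 2 + 1, so 481^423 ≡ 1·1·1·318·601·481 ≡ 25 (mod 641)
423^2 = 178929 ≡ 90
423^4 ≡ 90^2 = 8100 ≡ 408
423^8 ≡ 408^2 = 166464 ≡ 445
11 = 8 + 2 + 1, so 423^11 ≡ 445·90·423 ≡ 161 (mod 641)
25·161 = 4025 ≡ 179 (mod 641)
179 ≡ 179 (mod 641), so the signature is genuine.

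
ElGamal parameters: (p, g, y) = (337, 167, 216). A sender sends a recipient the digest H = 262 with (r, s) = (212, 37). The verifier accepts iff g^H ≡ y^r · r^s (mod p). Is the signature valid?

invalid

Left side g^H mod p:
167^2 = 27889 ≡ 255
167^4 ≡ 255^2 = 65025 ≡ 321
167^8 ≡ 321^2 = 103041 ≡ 256
167^16 ≡ 256^2 = 65536 ≡ 158
167^32 ≡ 158^2 = 24964 ≡ 26
167^64 ≡ 26^2 = 676 ≡ 2
167^128 ≡ 2^2 = 4
167^256 ≡ 4^2 = 16
262 = 256 + 4 + 2, so 167^262 ≡ 16·321·255 ≡ 98 (mod 337)
Right side y^r · r^s mod p:
216^2 = 46656 ≡ 150
216^4 ≡ 150^2 = 22500 ≡ 258
216^8 ≡ 258^2 = 66564 ≡ 175
216^16 ≡ 175^2 = 30625 ≡ 295
216^32 ≡ 295^2 = 87025 ≡ 79
216^64 ≡ 79^2 = 6241 ≡ 175
216^128 ≡ 175^2 = 30625 ≡ 295
212 = 128 + 64 + 16 + 4, so 216^212 ≡ 295·175·295·258 ≡ 42 (mod 337)
212^2 = 44944 ≡ 123
212^4 ≡ 123^2 = 15129 ≡ 301
212^8 ≡ 301^2 = 90601 ≡ 285
212^16 ≡ 285^2 = 81225 ≡ 8
212^32 ≡ 8^2 = 64
37 = 32 + 4 + 1, so 212^37 ≡ 64·301·212 ≡ 202 (mod 337)
42·202 = 8484 ≡ 59 (mod 337)
98 ≠ 59, so verification fails.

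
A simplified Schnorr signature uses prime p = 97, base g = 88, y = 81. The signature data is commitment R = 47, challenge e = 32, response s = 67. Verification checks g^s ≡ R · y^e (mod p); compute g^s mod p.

93

88^2 = 7744 ≡ 81
88^4 ≡ 81^2 = 6561 ≡ 62
88^8 ≡ 62^2 = 3844 ≡ 61
88^16 ≡ 61^2 = 3721 ≡ 35
88^32 ≡ 35^2 = 1225 ≡ 61
88^64 ≡ 61^2 = 3721 ≡ 35
67 = 64 + 2 + 1, so 88^67 ≡ 35·81·88 ≡ 93 (mod 97)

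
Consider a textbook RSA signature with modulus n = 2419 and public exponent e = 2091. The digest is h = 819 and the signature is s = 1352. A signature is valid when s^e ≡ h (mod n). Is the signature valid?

valid

s^2091 mod 2419 = 819
819 = h, so the signature checks out.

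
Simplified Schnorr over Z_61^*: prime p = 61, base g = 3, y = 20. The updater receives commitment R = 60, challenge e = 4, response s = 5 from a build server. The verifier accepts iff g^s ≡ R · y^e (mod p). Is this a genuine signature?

forged

g^s mod p:
Squares mod 61: 3^1≡3, 3^2≡9, 3^4≡20
5 = 4 + 1, so 3^5 ≡ 20·3 ≡ 60 (mod 61)
R · y^e mod p:
Squares mod 61: 20^1≡20, 20^2≡34, 20^4≡58
20^4 ≡ 58 (mod 61)
60·58 = 3480 ≡ 3 (mod 61)
60 ≠ 3; the check fails.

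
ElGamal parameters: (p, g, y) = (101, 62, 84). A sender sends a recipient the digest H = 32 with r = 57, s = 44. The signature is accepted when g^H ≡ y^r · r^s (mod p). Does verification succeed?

passes

Left side g^H mod p:
Squares mod 101: 62^1≡62, 62^2≡6, 62^4≡36, 62^8≡84, 62^16≡87, 62^32≡95
62^32 ≡ 95 (mod 101)
Right side y^r · r^s mod p:
Squares mod 101: 84^1≡84, 84^2≡87, 84^4≡95, 84^8≡36, 84^16≡84, 84^32≡87
57 = 32 + 16 + 8 + 1, so 84^57 ≡ 87·84·36·84 ≡ 87 (mod 101)
Squares mod 101: 57^1≡57, 57^2≡17, 57^4≡87, 57^8≡95, 57^16≡36, 57^32≡84
44 = 32 + 8 + 4, so 57^44 ≡ 84·95·87 ≡ 87 (mod 101)
87·87 = 7569 ≡ 95 (mod 101)
95 ≡ 95 (mod 101), so the signature is genuine.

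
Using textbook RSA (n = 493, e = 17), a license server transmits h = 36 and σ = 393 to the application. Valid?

yes

σ^2 ≡ 393^2 = 154449 ≡ 140
σ^4 ≡ 140^2 = 19600 ≡ 373
σ^8 ≡ 373^2 = 139129 ≡ 103
σ^16 ≡ 103^2 = 10609 ≡ 256
17 = 16 + 1, so σ^17 ≡ 256·393 ≡ 36 (mod 493)
σ^17 mod 493 = 36 matches h.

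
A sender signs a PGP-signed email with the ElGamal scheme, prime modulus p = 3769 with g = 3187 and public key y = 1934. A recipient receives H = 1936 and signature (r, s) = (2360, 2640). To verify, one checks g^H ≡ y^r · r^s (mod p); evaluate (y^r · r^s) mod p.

1934^2360 mod 3769 = 1846
2360^2640 mod 3769 = 394
y^r · r^s ≡ 1846·394 = 727324 ≡ 3676 (mod 3769)

3676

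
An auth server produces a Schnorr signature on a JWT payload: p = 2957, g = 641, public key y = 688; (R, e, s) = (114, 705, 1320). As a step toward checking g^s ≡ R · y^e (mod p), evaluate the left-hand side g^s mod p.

66

641^1320 mod 2957 = 66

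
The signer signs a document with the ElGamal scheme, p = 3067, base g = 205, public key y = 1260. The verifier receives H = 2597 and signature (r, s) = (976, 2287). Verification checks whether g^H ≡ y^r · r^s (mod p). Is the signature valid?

Left side g^H mod p:
Squares mod 3067: 205^1≡205, 205^2≡2154, 205^4≡2412, 205^8≡2712, 205^16≡278, 205^32≡609, 205^64≡2841, 205^128≡2004, 205^256≡1313, 205^512≡315, 205^1024≡1081, 205^2048≡34
2597 = 2048 + 512 + 32 + 4 + 1, so 205^2597 ≡ 34·315·609·2412·205 ≡ 1395 (mod 3067)
Right side y^r · r^s mod p:
Squares mod 3067: 1260^1≡1260, 1260^2≡1961, 1260^4≡2570, 1260^8≡1649, 1260^16≡1839, 1260^32≡2087, 1260^64≡429, 1260^128≡21, 1260^256≡441, 1260^512≡1260
976 = 512 + 256 + 128 + 64 + 16, so 1260^976 ≡ 1260·441·21·429·1839 ≡ 1350 (mod 3067)
Squares mod 3067: 976^1≡976, 976^2≡1806, 976^4≡1415, 976^8≡2541, 976^16≡646, 976^32≡204, 976^64≡1745, 976^128≡2561, 976^256≡1475, 976^512≡1122, 976^1024≡1414, 976^2048≡2779
2287 = 2048 + 128 + 64 + 32 + 8 + 4 + 2 + 1, so 976^2287 ≡ 2779·2561·1745·204·2541·1415·1806·976 ≡ 1739 (mod 3067)
1350·1739 = 2347650 ≡ 1395 (mod 3067)
1395 ≡ 1395 (mod 3067), so the signature is genuine.

valid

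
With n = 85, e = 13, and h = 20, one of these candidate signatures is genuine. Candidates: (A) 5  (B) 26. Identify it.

A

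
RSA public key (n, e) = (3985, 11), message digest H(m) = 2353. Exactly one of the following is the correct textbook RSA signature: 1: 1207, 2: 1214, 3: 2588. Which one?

Candidate 1: Squares mod 3985: 1207^1≡1207, 1207^2≡2324, 1207^4≡1301, 1207^8≡2961; 11 = 8 + 2 + 1, so 1207^11 ≡ 2961·2324·1207 ≡ 2353 (mod 3985)
  → matches H(m) = 2353
Candidate 2: Squares mod 3985: 1214^1≡1214, 1214^2≡3331, 1214^4≡1321, 1214^8≡3596; 11 = 8 + 2 + 1, so 1214^11 ≡ 3596·3331·1214 ≡ 3414 (mod 3985)
Candidate 3: Squares mod 3985: 2588^1≡2588, 2588^2≡2944, 2588^4≡3746, 2588^8≡1331; 11 = 8 + 2 + 1, so 2588^11 ≡ 1331·2944·2588 ≡ 667 (mod 3985)

1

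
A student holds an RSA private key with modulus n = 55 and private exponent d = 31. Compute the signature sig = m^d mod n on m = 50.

50

m^2 ≡ 50^2 = 2500 ≡ 25
m^4 ≡ 25^2 = 625 ≡ 20
m^8 ≡ 20^2 = 400 ≡ 15
m^16 ≡ 15^2 = 225 ≡ 5
31 = 16 + 8 + 4 + 2 + 1, so m^31 ≡ 5·15·20·25·50 ≡ 50 (mod 55)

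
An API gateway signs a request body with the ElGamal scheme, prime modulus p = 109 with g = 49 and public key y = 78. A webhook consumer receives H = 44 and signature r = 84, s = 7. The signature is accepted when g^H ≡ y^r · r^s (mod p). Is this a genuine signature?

Left side g^H mod p:
49^2 = 2401 ≡ 3
49^4 ≡ 3^2 = 9
49^8 ≡ 9^2 = 81
49^16 ≡ 81^2 = 6561 ≡ 21
49^32 ≡ 21^2 = 441 ≡ 5
44 = 32 + 8 + 4, so 49^44 ≡ 5·81·9 ≡ 48 (mod 109)
Right side y^r · r^s mod p:
78^2 = 6084 ≡ 89
78^4 ≡ 89^2 = 7921 ≡ 73
78^8 ≡ 73^2 = 5329 ≡ 97
78^16 ≡ 97^2 = 9409 ≡ 35
78^32 ≡ 35^2 = 1225 ≡ 26
78^64 ≡ 26^2 = 676 ≡ 22
84 = 64 + 16 + 4, so 78^84 ≡ 22·35·73 ≡ 75 (mod 109)
84^2 = 7056 ≡ 80
84^4 ≡ 80^2 = 6400 ≡ 78
7 = 4 + 2 + 1, so 84^7 ≡ 78·80·84 ≡ 88 (mod 109)
75·88 = 6600 ≡ 60 (mod 109)
48 ≠ 60, so verification fails.

forged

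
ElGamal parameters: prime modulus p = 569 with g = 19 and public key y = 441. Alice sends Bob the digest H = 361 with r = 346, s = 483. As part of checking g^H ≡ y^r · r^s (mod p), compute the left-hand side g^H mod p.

95

19^2 = 361
19^4 ≡ 361^2 = 130321 ≡ 20
19^8 ≡ 20^2 = 400
19^16 ≡ 400^2 = 160000 ≡ 111
19^32 ≡ 111^2 = 12321 ≡ 372
19^64 ≡ 372^2 = 138384 ≡ 117
19^128 ≡ 117^2 = 13689 ≡ 33
19^256 ≡ 33^2 = 1089 ≡ 520
361 = 256 + 64 + 32 + 8 + 1, so 19^361 ≡ 520·117·372·400·19 ≡ 95 (mod 569)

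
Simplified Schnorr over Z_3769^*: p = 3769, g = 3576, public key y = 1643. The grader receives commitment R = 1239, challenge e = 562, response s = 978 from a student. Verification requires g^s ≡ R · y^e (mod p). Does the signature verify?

does not verify

g^s mod p:
Squares mod 3769: 3576^1≡3576, 3576^2≡3328, 3576^4≡2262, 3576^8≡2111, 3576^16≡1363, 3576^32≡3421, 3576^64≡496, 3576^128≡1031, 3576^256≡103, 3576^512≡3071
978 = 512 + 256 + 128 + 64 + 16 + 2, so 3576^978 ≡ 3071·103·1031·496·1363·3328 ≡ 196 (mod 3769)
R · y^e mod p:
Squares mod 3769: 1643^1≡1643, 1643^2≡845, 1643^4≡1684, 1643^8≡1568, 1643^16≡1236, 1643^32≡1251, 1643^64≡866, 1643^128≡3694, 1643^256≡1856, 1643^512≡3639
562 = 512 + 32 + 16 + 2, so 1643^562 ≡ 3639·1251·1236·845 ≡ 768 (mod 3769)
1239·768 = 951552 ≡ 1764 (mod 3769)
196 ≠ 1764; the check fails.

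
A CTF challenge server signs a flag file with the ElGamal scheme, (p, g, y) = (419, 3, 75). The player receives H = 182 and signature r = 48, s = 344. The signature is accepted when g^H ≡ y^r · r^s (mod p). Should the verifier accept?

accept

Left side g^H mod p:
Squares mod 419: 3^1≡3, 3^2≡9, 3^4≡81, 3^8≡276, 3^16≡337, 3^32≡20, 3^64≡400, 3^128≡361
182 = 128 + 32 + 16 + 4 + 2, so 3^182 ≡ 361·20·337·81·9 ≡ 75 (mod 419)
Right side y^r · r^s mod p:
Squares mod 419: 75^1≡75, 75^2≡178, 75^4≡259, 75^8≡41, 75^16≡5, 75^32≡25
48 = 32 + 16, so 75^48 ≡ 25·5 ≡ 125 (mod 419)
Squares mod 419: 48^1≡48, 48^2≡209, 48^4≡105, 48^8≡131, 48^16≡401, 48^32≡324, 48^64≡226, 48^128≡377, 48^256≡88
344 = 256 + 64 + 16 + 8, so 48^344 ≡ 88·226·401·131 ≡ 252 (mod 419)
125·252 = 31500 ≡ 75 (mod 419)
75 ≡ 75 (mod 419), so the signature is genuine.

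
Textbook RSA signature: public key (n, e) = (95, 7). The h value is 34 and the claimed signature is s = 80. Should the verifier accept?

s^2 ≡ 80^2 = 6400 ≡ 35
s^4 ≡ 35^2 = 1225 ≡ 85
7 = 4 + 2 + 1, so s^7 ≡ 85·35·80 ≡ 25 (mod 95)
s^7 mod 95 = 25, but h = 34.

reject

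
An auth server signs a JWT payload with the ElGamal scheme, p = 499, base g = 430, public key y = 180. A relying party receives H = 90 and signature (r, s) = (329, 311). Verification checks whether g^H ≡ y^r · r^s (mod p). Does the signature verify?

Left side g^H mod p:
Squares mod 499: 430^1≡430, 430^2≡270, 430^4≡46, 430^8≡120, 430^16≡428, 430^32≡51, 430^64≡106
90 = 64 + 16 + 8 + 2, so 430^90 ≡ 106·428·120·270 ≡ 437 (mod 499)
Right side y^r · r^s mod p:
Squares mod 499: 180^1≡180, 180^2≡464, 180^4≡227, 180^8≡132, 180^16≡458, 180^32≡184, 180^64≡423, 180^128≡287, 180^256≡34
329 = 256 + 64 + 8 + 1, so 180^329 ≡ 34·423·132·180 ≡ 122 (mod 499)
Squares mod 499: 329^1≡329, 329^2≡457, 329^4≡267, 329^8≡431, 329^16≡133, 329^32≡224, 329^64≡276, 329^128≡328, 329^256≡299
311 = 256 + 32 + 16 + 4 + 2 + 1, so 329^311 ≡ 299·224·133·267·457·329 ≡ 363 (mod 499)
122·363 = 44286 ≡ 374 (mod 499)
437 ≠ 374, so verification fails.

does not verify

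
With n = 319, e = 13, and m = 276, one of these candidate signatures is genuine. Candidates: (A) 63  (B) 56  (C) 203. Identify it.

Candidate A: Squares mod 319: 63^1≡63, 63^2≡141, 63^4≡103, 63^8≡82; 13 = 8 + 4 + 1, so 63^13 ≡ 82·103·63 ≡ 6 (mod 319)
Candidate B: Squares mod 319: 56^1≡56, 56^2≡265, 56^4≡45, 56^8≡111; 13 = 8 + 4 + 1, so 56^13 ≡ 111·45·56 ≡ 276 (mod 319)
  → matches m = 276
Candidate C: Squares mod 319: 203^1≡203, 203^2≡58, 203^4≡174, 203^8≡290; 13 = 8 + 4 + 1, so 203^13 ≡ 290·174·203 ≡ 290 (mod 319)

B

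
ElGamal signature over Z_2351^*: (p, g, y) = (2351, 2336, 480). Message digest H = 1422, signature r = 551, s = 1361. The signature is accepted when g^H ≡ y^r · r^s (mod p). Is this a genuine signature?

forged

Left side g^H mod p:
Squares mod 2351: 2336^1≡2336, 2336^2≡225, 2336^4≡1254, 2336^8≡2048, 2336^16≡120, 2336^32≡294, 2336^64≡1800, 2336^128≡322, 2336^256≡240, 2336^512≡1176, 2336^1024≡588
1422 = 1024 + 256 + 128 + 8 + 4 + 2, so 2336^1422 ≡ 588·240·322·2048·1254·225 ≡ 900 (mod 2351)
Right side y^r · r^s mod p:
Squares mod 2351: 480^1≡480, 480^2≡2, 480^4≡4, 480^8≡16, 480^16≡256, 480^32≡2059, 480^64≡628, 480^128≡1767, 480^256≡161, 480^512≡60
551 = 512 + 32 + 4 + 2 + 1, so 480^551 ≡ 60·2059·4·2·480 ≡ 1767 (mod 2351)
Squares mod 2351: 551^1≡551, 551^2≡322, 551^4≡240, 551^8≡1176, 551^16≡588, 551^32≡147, 551^64≡450, 551^128≡314, 551^256≡2205, 551^512≡157, 551^1024≡1139
1361 = 1024 + 256 + 64 + 16 + 1, so 551^1361 ≡ 1139·2205·450·588·551 ≡ 606 (mod 2351)
1767·606 = 1070802 ≡ 1097 (mod 2351)
900 ≠ 1097, so verification fails.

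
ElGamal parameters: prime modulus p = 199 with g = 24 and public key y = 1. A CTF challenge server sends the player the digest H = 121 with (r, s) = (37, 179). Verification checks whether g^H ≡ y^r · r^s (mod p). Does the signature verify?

Left side g^H mod p:
Squares mod 199: 24^1≡24, 24^2≡178, 24^4≡43, 24^8≡58, 24^16≡180, 24^32≡162, 24^64≡175
121 = 64 + 32 + 16 + 8 + 1, so 24^121 ≡ 175·162·180·58·24 ≡ 156 (mod 199)
Right side y^r · r^s mod p:
Squares mod 199: 1^1≡1, 1^2≡1, 1^4≡1, 1^8≡1, 1^16≡1, 1^32≡1
37 = 32 + 4 + 1, so 1^37 ≡ 1·1·1 ≡ 1 (mod 199)
Squares mod 199: 37^1≡37, 37^2≡175, 37^4≡178, 37^8≡43, 37^16≡58, 37^32≡180, 37^64≡162, 37^128≡175
179 = 128 + 32 + 16 + 2 + 1, so 37^179 ≡ 175·180·58·175·37 ≡ 156 (mod 199)
1·156 = 156 ≡ 156 (mod 199)
156 ≡ 156 (mod 199), so the signature is genuine.

verifies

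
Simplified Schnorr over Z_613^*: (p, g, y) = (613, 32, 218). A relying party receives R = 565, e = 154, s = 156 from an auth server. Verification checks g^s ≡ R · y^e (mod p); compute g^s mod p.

32^156 mod 613 = 43

43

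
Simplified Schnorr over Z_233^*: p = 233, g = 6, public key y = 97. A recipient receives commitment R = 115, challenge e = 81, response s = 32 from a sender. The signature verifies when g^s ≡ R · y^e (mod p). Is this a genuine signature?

genuine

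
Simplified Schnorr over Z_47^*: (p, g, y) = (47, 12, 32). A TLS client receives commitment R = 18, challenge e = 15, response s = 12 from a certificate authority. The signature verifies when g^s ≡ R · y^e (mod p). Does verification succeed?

passes

g^s mod p:
12^2 = 144 ≡ 3
12^4 ≡ 3^2 = 9
12^8 ≡ 9^2 = 81 ≡ 34
12 = 8 + 4, so 12^12 ≡ 34·9 ≡ 24 (mod 47)
R · y^e mod p:
32^2 = 1024 ≡ 37
32^4 ≡ 37^2 = 1369 ≡ 6
32^8 ≡ 6^2 = 36
15 = 8 + 4 + 2 + 1, so 32^15 ≡ 36·6·37·32 ≡ 17 (mod 47)
18·17 = 306 ≡ 24 (mod 47)
24 ≡ 24 (mod 47); signature holds.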